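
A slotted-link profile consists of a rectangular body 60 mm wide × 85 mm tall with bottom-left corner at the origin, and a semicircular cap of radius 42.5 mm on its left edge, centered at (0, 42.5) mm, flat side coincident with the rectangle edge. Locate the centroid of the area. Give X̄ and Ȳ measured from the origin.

X̄ = 12.83 mm, Ȳ = 42.50 mm

Part | A | x̄ᵢ | ȳᵢ | A·x̄ᵢ | A·ȳᵢ
rectangular body | 5100.00 | 30.00 | 42.50 | 153000.00 | 216750.00
semicircular end | 2837.25 | -18.04 | 42.50 | -51177.08 | 120583.16
Σ | 7937.25 |  |  | 101822.92 | 337333.16
X̄ = 101822.92 / 7937.25 = 12.83 mm
Ȳ = 337333.16 / 7937.25 = 42.50 mm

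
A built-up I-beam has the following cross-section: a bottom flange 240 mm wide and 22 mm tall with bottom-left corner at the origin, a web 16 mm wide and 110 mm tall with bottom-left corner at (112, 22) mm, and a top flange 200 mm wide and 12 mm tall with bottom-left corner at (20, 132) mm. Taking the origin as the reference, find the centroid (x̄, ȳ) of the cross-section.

bottom flange: A = 240 × 22 = 5280.00, centroid at (120.00, 11.00).
web: A = 16 × 110 = 1760.00, centroid at (120.00, 77.00).
top flange: A = 200 × 12 = 2400.00, centroid at (120.00, 138.00).
ΣA = 9440.00 mm²
ΣAx̄ = (5280.00)(120.00) + (1760.00)(120.00) + (2400.00)(120.00) = 1132800.00 mm³
ΣAȳ = (5280.00)(11.00) + (1760.00)(77.00) + (2400.00)(138.00) = 524800.00 mm³
x̄ = 1132800.00 / 9440.00 = 120.00 mm
ȳ = 524800.00 / 9440.00 = 55.59 mm

x̄ = 120.00 mm, ȳ = 55.59 mm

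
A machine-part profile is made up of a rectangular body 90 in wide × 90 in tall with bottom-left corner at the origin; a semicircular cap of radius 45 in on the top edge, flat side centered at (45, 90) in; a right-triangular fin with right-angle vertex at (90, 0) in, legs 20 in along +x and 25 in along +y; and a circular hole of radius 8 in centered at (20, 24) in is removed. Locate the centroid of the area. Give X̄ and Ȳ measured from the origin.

rectangular body: A = 90 × 90 = 8100.00, centroid at (45.00, 45.00).
semicircular top: A = ½π·45² = 3180.86, centroid at (45.00, 109.10).
triangular fin: A = ½·20·25 = 250.00, centroid at (96.67, 8.33).
hole: A = −π·8² = -201.06, centroid at (20.00, 24.00).
ΣA = 11329.80 in², ΣAX̄ = 527784.24 in³, ΣAȲ = 708785.48 in³.
X̄ = 527784.24/11329.80 = 46.58 in; Ȳ = 708785.48/11329.80 = 62.56 in.

X̄ = 46.58 in, Ȳ = 62.56 in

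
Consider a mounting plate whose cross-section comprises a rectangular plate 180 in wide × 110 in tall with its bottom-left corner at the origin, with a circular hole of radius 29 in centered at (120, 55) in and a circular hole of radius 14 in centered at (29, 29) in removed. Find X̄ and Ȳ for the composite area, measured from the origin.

X̄ = 87.48 in, Ȳ = 55.97 in

Part | A | x̄ᵢ | ȳᵢ | A·x̄ᵢ | A·ȳᵢ
plate | 19800.00 | 90.00 | 55.00 | 1782000.00 | 1089000.00
hole 1 | -2642.08 | 120.00 | 55.00 | -317049.53 | -145314.37
hole 2 | -615.75 | 29.00 | 29.00 | -17856.81 | -17856.81
Σ | 16542.17 |  |  | 1447093.66 | 925828.82
X̄ = 1447093.66 / 16542.17 = 87.48 in
Ȳ = 925828.82 / 16542.17 = 55.97 in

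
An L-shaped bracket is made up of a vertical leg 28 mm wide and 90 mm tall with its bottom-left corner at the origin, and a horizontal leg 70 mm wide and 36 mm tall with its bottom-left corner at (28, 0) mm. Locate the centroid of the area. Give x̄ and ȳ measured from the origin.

vertical leg: A = 28 × 90 = 2520.00, centroid at (14.00, 45.00).
horizontal leg: A = 70 × 36 = 2520.00, centroid at (63.00, 18.00).
ΣA = 5040.00 mm², ΣAx̄ = 194040.00 mm³, ΣAȳ = 158760.00 mm³.
x̄ = 194040.00/5040.00 = 38.50 mm; ȳ = 158760.00/5040.00 = 31.50 mm.

x̄ = 38.50 mm, ȳ = 31.50 mm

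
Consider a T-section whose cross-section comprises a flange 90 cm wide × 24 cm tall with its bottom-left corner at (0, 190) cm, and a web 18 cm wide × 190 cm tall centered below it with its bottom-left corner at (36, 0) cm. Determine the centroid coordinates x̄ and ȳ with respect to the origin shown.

web: A = 18 × 190 = 3420.00, centroid at (45.00, 95.00).
flange: A = 90 × 24 = 2160.00, centroid at (45.00, 202.00).
ΣA = 5580.00 cm²
ΣAx̄ = (3420.00)(45.00) + (2160.00)(45.00) = 251100.00 cm³
ΣAȳ = (3420.00)(95.00) + (2160.00)(202.00) = 761220.00 cm³
x̄ = 251100.00 / 5580.00 = 45.00 cm
ȳ = 761220.00 / 5580.00 = 136.42 cm

x̄ = 45.00 cm, ȳ = 136.42 cm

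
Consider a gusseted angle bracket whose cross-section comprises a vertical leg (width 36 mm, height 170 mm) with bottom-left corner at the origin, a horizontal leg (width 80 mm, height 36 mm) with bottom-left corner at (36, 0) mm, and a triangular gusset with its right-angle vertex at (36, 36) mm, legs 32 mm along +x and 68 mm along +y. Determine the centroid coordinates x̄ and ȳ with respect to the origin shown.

vertical leg: A = 36 × 170 = 6120.00, centroid at (18.00, 85.00).
horizontal leg: A = 80 × 36 = 2880.00, centroid at (76.00, 18.00).
gusset: A = ½·32·68 = 1088.00, centroid at (46.67, 58.67).
ΣA = 10088.00 mm²
ΣAx̄ = (6120.00)(18.00) + (2880.00)(76.00) + (1088.00)(46.67) = 379813.33 mm³
ΣAȳ = (6120.00)(85.00) + (2880.00)(18.00) + (1088.00)(58.67) = 635869.33 mm³
x̄ = 379813.33 / 10088.00 = 37.65 mm
ȳ = 635869.33 / 10088.00 = 63.03 mm

x̄ = 37.65 mm, ȳ = 63.03 mm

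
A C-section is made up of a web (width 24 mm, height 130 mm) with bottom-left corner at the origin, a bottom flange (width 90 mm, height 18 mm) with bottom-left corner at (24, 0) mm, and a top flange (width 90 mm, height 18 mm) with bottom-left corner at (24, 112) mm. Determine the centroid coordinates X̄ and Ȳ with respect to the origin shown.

X̄ = 41.04 mm, Ȳ = 65.00 mm

Part | A | x̄ᵢ | ȳᵢ | A·x̄ᵢ | A·ȳᵢ
web | 3120.00 | 12.00 | 65.00 | 37440.00 | 202800.00
bottom flange | 1620.00 | 69.00 | 9.00 | 111780.00 | 14580.00
top flange | 1620.00 | 69.00 | 121.00 | 111780.00 | 196020.00
Σ | 6360.00 |  |  | 261000.00 | 413400.00
X̄ = 261000.00 / 6360.00 = 41.04 mm
Ȳ = 413400.00 / 6360.00 = 65.00 mm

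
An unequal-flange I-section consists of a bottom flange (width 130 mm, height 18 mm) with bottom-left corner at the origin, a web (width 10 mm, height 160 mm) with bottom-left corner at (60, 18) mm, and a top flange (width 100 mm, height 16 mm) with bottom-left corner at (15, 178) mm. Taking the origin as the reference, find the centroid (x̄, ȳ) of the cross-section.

x̄ = 65.00 mm, ȳ = 85.82 mm

bottom flange: A = 130 × 18 = 2340.00, centroid at (65.00, 9.00).
web: A = 10 × 160 = 1600.00, centroid at (65.00, 98.00).
top flange: A = 100 × 16 = 1600.00, centroid at (65.00, 186.00).
ΣA = 5540.00 mm²
ΣAx̄ = (2340.00)(65.00) + (1600.00)(65.00) + (1600.00)(65.00) = 360100.00 mm³
ΣAȳ = (2340.00)(9.00) + (1600.00)(98.00) + (1600.00)(186.00) = 475460.00 mm³
x̄ = 360100.00 / 5540.00 = 65.00 mm
ȳ = 475460.00 / 5540.00 = 85.82 mm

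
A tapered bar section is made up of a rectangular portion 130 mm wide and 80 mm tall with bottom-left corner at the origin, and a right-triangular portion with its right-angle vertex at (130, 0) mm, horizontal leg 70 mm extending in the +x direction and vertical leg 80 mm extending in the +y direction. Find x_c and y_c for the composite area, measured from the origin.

rectangular portion: A = 130 × 80 = 10400.00, centroid at (65.00, 40.00).
triangular portion: A = ½·70·80 = 2800.00, centroid at (153.33, 26.67).
ΣA = 13200.00 mm²
ΣAx_c = (10400.00)(65.00) + (2800.00)(153.33) = 1105333.33 mm³
ΣAy_c = (10400.00)(40.00) + (2800.00)(26.67) = 490666.67 mm³
x_c = 1105333.33 / 13200.00 = 83.74 mm
y_c = 490666.67 / 13200.00 = 37.17 mm

x_c = 83.74 mm, y_c = 37.17 mm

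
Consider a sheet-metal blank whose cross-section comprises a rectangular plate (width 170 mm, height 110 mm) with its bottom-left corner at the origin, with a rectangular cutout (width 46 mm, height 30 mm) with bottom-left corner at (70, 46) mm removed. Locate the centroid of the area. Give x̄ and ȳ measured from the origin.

x̄ = 84.36 mm, ȳ = 54.52 mm

plate: A = 170 × 110 = 18700.00, centroid at (85.00, 55.00).
hole: A = −(46 × 30) = -1380.00, centroid at (93.00, 61.00).
ΣA = 17320.00 mm², ΣAx̄ = 1461160.00 mm³, ΣAȳ = 944320.00 mm³.
x̄ = 1461160.00/17320.00 = 84.36 mm; ȳ = 944320.00/17320.00 = 54.52 mm.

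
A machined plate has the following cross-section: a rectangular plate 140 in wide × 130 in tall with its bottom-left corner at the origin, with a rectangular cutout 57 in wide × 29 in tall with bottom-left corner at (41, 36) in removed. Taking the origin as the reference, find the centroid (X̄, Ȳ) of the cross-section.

X̄ = 70.05 in, Ȳ = 66.45 in

plate: A = 140 × 130 = 18200.00, centroid at (70.00, 65.00).
hole: A = −(57 × 29) = -1653.00, centroid at (69.50, 50.50).
ΣA = 16547.00 in², ΣAX̄ = 1159116.50 in³, ΣAȲ = 1099523.50 in³.
X̄ = 1159116.50/16547.00 = 70.05 in; Ȳ = 1099523.50/16547.00 = 66.45 in.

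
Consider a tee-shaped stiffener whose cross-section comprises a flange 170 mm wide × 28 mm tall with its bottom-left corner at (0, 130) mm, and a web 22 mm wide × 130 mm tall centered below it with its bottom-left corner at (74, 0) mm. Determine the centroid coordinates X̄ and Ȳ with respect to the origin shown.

X̄ = 85.00 mm, Ȳ = 114.35 mm

web: A = 22 × 130 = 2860.00, centroid at (85.00, 65.00).
flange: A = 170 × 28 = 4760.00, centroid at (85.00, 144.00).
ΣA = 7620.00 mm²
ΣAX̄ = (2860.00)(85.00) + (4760.00)(85.00) = 647700.00 mm³
ΣAȲ = (2860.00)(65.00) + (4760.00)(144.00) = 871340.00 mm³
X̄ = 647700.00 / 7620.00 = 85.00 mm
Ȳ = 871340.00 / 7620.00 = 114.35 mm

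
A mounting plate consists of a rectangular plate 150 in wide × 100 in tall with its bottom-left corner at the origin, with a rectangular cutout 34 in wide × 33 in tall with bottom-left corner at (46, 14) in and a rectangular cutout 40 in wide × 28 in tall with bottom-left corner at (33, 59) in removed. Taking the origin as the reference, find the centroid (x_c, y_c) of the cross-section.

Part | A | x̄ᵢ | ȳᵢ | A·x̄ᵢ | A·ȳᵢ
plate | 15000.00 | 75.00 | 50.00 | 1125000.00 | 750000.00
hole 1 | -1122.00 | 63.00 | 30.50 | -70686.00 | -34221.00
hole 2 | -1120.00 | 53.00 | 73.00 | -59360.00 | -81760.00
Σ | 12758.00 |  |  | 994954.00 | 634019.00
x_c = 994954.00 / 12758.00 = 77.99 in
y_c = 634019.00 / 12758.00 = 49.70 in

x_c = 77.99 in, y_c = 49.70 in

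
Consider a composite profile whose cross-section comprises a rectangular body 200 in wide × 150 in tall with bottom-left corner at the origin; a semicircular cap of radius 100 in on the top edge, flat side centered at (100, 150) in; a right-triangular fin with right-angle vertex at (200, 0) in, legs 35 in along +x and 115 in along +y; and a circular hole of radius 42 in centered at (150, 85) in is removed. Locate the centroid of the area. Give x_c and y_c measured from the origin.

x_c = 98.76 in, y_c = 115.67 in

rectangular body: A = 200 × 150 = 30000.00, centroid at (100.00, 75.00).
semicircular top: A = ½π·100² = 15707.96, centroid at (100.00, 192.44).
triangular fin: A = ½·35·115 = 2012.50, centroid at (211.67, 38.33).
hole: A = −π·42² = -5541.77, centroid at (150.00, 85.00).
ΣA = 42178.69 in²
ΣAx_c = (30000.00)(100.00) + (15707.96)(100.00) + (2012.50)(211.67) + (-5541.77)(150.00) = 4165510.08 in³
ΣAy_c = (30000.00)(75.00) + (15707.96)(192.44) + (2012.50)(38.33) + (-5541.77)(85.00) = 4878956.59 in³
x_c = 4165510.08 / 42178.69 = 98.76 in
y_c = 4878956.59 / 42178.69 = 115.67 in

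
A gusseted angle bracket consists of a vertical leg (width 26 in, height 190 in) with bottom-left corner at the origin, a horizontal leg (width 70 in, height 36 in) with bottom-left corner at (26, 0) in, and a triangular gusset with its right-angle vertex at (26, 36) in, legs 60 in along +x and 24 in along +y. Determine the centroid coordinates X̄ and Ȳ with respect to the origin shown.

vertical leg: A = 26 × 190 = 4940.00, centroid at (13.00, 95.00).
horizontal leg: A = 70 × 36 = 2520.00, centroid at (61.00, 18.00).
gusset: A = ½·60·24 = 720.00, centroid at (46.00, 44.00).
ΣA = 8180.00 in², ΣAX̄ = 251060.00 in³, ΣAȲ = 546340.00 in³.
X̄ = 251060.00/8180.00 = 30.69 in; Ȳ = 546340.00/8180.00 = 66.79 in.

X̄ = 30.69 in, Ȳ = 66.79 in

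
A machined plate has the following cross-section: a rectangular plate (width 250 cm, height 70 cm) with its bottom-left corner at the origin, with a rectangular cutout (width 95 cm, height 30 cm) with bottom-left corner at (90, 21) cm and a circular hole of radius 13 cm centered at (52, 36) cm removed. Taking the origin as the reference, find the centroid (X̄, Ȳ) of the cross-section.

X̄ = 125.22 cm, Ȳ = 34.76 cm

plate: A = 250 × 70 = 17500.00, centroid at (125.00, 35.00).
hole 1: A = −(95 × 30) = -2850.00, centroid at (137.50, 36.00).
hole 2: A = −π·13² = -530.93, centroid at (52.00, 36.00).
ΣA = 14119.07 cm², ΣAX̄ = 1768016.68 cm³, ΣAȲ = 490786.55 cm³.
X̄ = 1768016.68/14119.07 = 125.22 cm; Ȳ = 490786.55/14119.07 = 34.76 cm.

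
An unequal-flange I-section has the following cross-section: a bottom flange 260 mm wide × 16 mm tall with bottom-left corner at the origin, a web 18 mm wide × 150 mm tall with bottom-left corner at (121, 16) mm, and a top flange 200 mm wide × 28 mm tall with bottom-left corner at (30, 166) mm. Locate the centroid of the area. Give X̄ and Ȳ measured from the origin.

X̄ = 130.00 mm, Ȳ = 103.29 mm

Part | A | x̄ᵢ | ȳᵢ | A·x̄ᵢ | A·ȳᵢ
bottom flange | 4160.00 | 130.00 | 8.00 | 540800.00 | 33280.00
web | 2700.00 | 130.00 | 91.00 | 351000.00 | 245700.00
top flange | 5600.00 | 130.00 | 180.00 | 728000.00 | 1008000.00
Σ | 12460.00 |  |  | 1619800.00 | 1286980.00
X̄ = 1619800.00 / 12460.00 = 130.00 mm
Ȳ = 1286980.00 / 12460.00 = 103.29 mm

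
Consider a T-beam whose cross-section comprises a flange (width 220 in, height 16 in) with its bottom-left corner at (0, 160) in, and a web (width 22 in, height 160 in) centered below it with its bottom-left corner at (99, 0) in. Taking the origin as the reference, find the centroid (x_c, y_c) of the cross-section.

x_c = 110.00 in, y_c = 124.00 in

web: A = 22 × 160 = 3520.00, centroid at (110.00, 80.00).
flange: A = 220 × 16 = 3520.00, centroid at (110.00, 168.00).
ΣA = 7040.00 in², ΣAx_c = 774400.00 in³, ΣAy_c = 872960.00 in³.
x_c = 774400.00/7040.00 = 110.00 in; y_c = 872960.00/7040.00 = 124.00 in.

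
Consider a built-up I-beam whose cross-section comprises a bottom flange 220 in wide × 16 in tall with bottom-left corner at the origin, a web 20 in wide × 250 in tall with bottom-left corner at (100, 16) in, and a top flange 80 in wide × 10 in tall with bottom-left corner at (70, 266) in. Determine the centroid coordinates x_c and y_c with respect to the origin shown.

Part | A | x̄ᵢ | ȳᵢ | A·x̄ᵢ | A·ȳᵢ
bottom flange | 3520.00 | 110.00 | 8.00 | 387200.00 | 28160.00
web | 5000.00 | 110.00 | 141.00 | 550000.00 | 705000.00
top flange | 800.00 | 110.00 | 271.00 | 88000.00 | 216800.00
Σ | 9320.00 |  |  | 1025200.00 | 949960.00
x_c = 1025200.00 / 9320.00 = 110.00 in
y_c = 949960.00 / 9320.00 = 101.93 in

x_c = 110.00 in, y_c = 101.93 in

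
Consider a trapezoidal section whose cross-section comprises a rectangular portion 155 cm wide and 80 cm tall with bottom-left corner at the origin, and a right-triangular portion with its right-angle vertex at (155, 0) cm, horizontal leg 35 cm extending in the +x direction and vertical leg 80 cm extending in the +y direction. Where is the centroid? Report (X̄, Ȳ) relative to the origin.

Part | A | x̄ᵢ | ȳᵢ | A·x̄ᵢ | A·ȳᵢ
rectangular portion | 12400.00 | 77.50 | 40.00 | 961000.00 | 496000.00
triangular portion | 1400.00 | 166.67 | 26.67 | 233333.33 | 37333.33
Σ | 13800.00 |  |  | 1194333.33 | 533333.33
X̄ = 1194333.33 / 13800.00 = 86.55 cm
Ȳ = 533333.33 / 13800.00 = 38.65 cm

X̄ = 86.55 cm, Ȳ = 38.65 cm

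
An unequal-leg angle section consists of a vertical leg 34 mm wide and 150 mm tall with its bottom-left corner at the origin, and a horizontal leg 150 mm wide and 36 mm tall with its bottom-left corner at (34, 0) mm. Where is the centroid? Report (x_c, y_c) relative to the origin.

vertical leg: A = 34 × 150 = 5100.00, centroid at (17.00, 75.00).
horizontal leg: A = 150 × 36 = 5400.00, centroid at (109.00, 18.00).
ΣA = 10500.00 mm²
ΣAx_c = (5100.00)(17.00) + (5400.00)(109.00) = 675300.00 mm³
ΣAy_c = (5100.00)(75.00) + (5400.00)(18.00) = 479700.00 mm³
x_c = 675300.00 / 10500.00 = 64.31 mm
y_c = 479700.00 / 10500.00 = 45.69 mm

x_c = 64.31 mm, y_c = 45.69 mm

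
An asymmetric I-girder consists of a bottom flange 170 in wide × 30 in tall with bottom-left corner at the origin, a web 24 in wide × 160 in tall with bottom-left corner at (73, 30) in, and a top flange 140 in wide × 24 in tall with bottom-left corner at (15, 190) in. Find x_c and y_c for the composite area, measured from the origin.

x_c = 85.00 in, y_c = 95.74 in

Part | A | x̄ᵢ | ȳᵢ | A·x̄ᵢ | A·ȳᵢ
bottom flange | 5100.00 | 85.00 | 15.00 | 433500.00 | 76500.00
web | 3840.00 | 85.00 | 110.00 | 326400.00 | 422400.00
top flange | 3360.00 | 85.00 | 202.00 | 285600.00 | 678720.00
Σ | 12300.00 |  |  | 1045500.00 | 1177620.00
x_c = 1045500.00 / 12300.00 = 85.00 in
y_c = 1177620.00 / 12300.00 = 95.74 in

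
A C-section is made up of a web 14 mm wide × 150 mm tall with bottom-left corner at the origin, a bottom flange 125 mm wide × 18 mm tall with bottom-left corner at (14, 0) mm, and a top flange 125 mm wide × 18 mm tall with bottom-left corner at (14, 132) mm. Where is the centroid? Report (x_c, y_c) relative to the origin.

web: A = 14 × 150 = 2100.00, centroid at (7.00, 75.00).
bottom flange: A = 125 × 18 = 2250.00, centroid at (76.50, 9.00).
top flange: A = 125 × 18 = 2250.00, centroid at (76.50, 141.00).
ΣA = 6600.00 mm²
ΣAx_c = (2100.00)(7.00) + (2250.00)(76.50) + (2250.00)(76.50) = 358950.00 mm³
ΣAy_c = (2100.00)(75.00) + (2250.00)(9.00) + (2250.00)(141.00) = 495000.00 mm³
x_c = 358950.00 / 6600.00 = 54.39 mm
y_c = 495000.00 / 6600.00 = 75.00 mm

x_c = 54.39 mm, y_c = 75.00 mm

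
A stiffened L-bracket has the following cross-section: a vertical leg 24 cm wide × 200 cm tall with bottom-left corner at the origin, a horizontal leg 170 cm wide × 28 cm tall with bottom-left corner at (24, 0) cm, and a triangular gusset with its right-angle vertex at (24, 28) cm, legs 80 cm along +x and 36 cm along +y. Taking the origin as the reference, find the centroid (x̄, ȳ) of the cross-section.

x̄ = 59.04 cm, ȳ = 54.93 cm

vertical leg: A = 24 × 200 = 4800.00, centroid at (12.00, 100.00).
horizontal leg: A = 170 × 28 = 4760.00, centroid at (109.00, 14.00).
gusset: A = ½·80·36 = 1440.00, centroid at (50.67, 40.00).
ΣA = 11000.00 cm²
ΣAx̄ = (4800.00)(12.00) + (4760.00)(109.00) + (1440.00)(50.67) = 649400.00 cm³
ΣAȳ = (4800.00)(100.00) + (4760.00)(14.00) + (1440.00)(40.00) = 604240.00 cm³
x̄ = 649400.00 / 11000.00 = 59.04 cm
ȳ = 604240.00 / 11000.00 = 54.93 cm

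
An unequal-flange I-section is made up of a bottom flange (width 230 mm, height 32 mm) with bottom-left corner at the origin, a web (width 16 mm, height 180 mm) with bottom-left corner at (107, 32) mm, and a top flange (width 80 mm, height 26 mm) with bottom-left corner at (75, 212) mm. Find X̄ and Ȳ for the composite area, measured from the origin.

X̄ = 115.00 mm, Ȳ = 76.06 mm

Part | A | x̄ᵢ | ȳᵢ | A·x̄ᵢ | A·ȳᵢ
bottom flange | 7360.00 | 115.00 | 16.00 | 846400.00 | 117760.00
web | 2880.00 | 115.00 | 122.00 | 331200.00 | 351360.00
top flange | 2080.00 | 115.00 | 225.00 | 239200.00 | 468000.00
Σ | 12320.00 |  |  | 1416800.00 | 937120.00
X̄ = 1416800.00 / 12320.00 = 115.00 mm
Ȳ = 937120.00 / 12320.00 = 76.06 mm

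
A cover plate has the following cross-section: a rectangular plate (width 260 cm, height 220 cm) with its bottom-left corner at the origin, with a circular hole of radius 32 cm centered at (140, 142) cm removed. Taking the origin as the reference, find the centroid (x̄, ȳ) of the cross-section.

x̄ = 129.40 cm, ȳ = 108.09 cm

Part | A | x̄ᵢ | ȳᵢ | A·x̄ᵢ | A·ȳᵢ
plate | 57200.00 | 130.00 | 110.00 | 7436000.00 | 6292000.00
hole | -3216.99 | 140.00 | 142.00 | -450378.72 | -456812.70
Σ | 53983.01 |  |  | 6985621.28 | 5835187.30
x̄ = 6985621.28 / 53983.01 = 129.40 cm
ȳ = 5835187.30 / 53983.01 = 108.09 cm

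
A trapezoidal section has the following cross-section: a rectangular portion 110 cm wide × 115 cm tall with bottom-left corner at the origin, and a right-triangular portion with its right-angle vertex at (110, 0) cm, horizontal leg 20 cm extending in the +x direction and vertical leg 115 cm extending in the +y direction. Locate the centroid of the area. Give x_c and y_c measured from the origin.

x_c = 60.14 cm, y_c = 55.90 cm

rectangular portion: A = 110 × 115 = 12650.00, centroid at (55.00, 57.50).
triangular portion: A = ½·20·115 = 1150.00, centroid at (116.67, 38.33).
ΣA = 13800.00 cm²
ΣAx_c = (12650.00)(55.00) + (1150.00)(116.67) = 829916.67 cm³
ΣAy_c = (12650.00)(57.50) + (1150.00)(38.33) = 771458.33 cm³
x_c = 829916.67 / 13800.00 = 60.14 cm
y_c = 771458.33 / 13800.00 = 55.90 cm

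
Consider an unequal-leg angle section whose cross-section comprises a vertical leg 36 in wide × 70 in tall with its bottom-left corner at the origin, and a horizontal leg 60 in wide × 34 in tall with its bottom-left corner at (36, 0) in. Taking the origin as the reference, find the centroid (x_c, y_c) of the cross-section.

x_c = 39.47 in, y_c = 26.95 in

vertical leg: A = 36 × 70 = 2520.00, centroid at (18.00, 35.00).
horizontal leg: A = 60 × 34 = 2040.00, centroid at (66.00, 17.00).
ΣA = 4560.00 in²
ΣAx_c = (2520.00)(18.00) + (2040.00)(66.00) = 180000.00 in³
ΣAy_c = (2520.00)(35.00) + (2040.00)(17.00) = 122880.00 in³
x_c = 180000.00 / 4560.00 = 39.47 in
y_c = 122880.00 / 4560.00 = 26.95 in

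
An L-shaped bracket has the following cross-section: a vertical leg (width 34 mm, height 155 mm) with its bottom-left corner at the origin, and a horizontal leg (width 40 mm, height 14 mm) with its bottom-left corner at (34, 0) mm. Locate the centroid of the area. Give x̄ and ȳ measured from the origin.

Part | A | x̄ᵢ | ȳᵢ | A·x̄ᵢ | A·ȳᵢ
vertical leg | 5270.00 | 17.00 | 77.50 | 89590.00 | 408425.00
horizontal leg | 560.00 | 54.00 | 7.00 | 30240.00 | 3920.00
Σ | 5830.00 |  |  | 119830.00 | 412345.00
x̄ = 119830.00 / 5830.00 = 20.55 mm
ȳ = 412345.00 / 5830.00 = 70.73 mm

x̄ = 20.55 mm, ȳ = 70.73 mm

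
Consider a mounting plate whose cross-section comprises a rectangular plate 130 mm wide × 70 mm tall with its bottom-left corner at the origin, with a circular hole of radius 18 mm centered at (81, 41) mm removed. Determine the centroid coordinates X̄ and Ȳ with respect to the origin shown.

Part | A | x̄ᵢ | ȳᵢ | A·x̄ᵢ | A·ȳᵢ
plate | 9100.00 | 65.00 | 35.00 | 591500.00 | 318500.00
hole | -1017.88 | 81.00 | 41.00 | -82447.96 | -41732.92
Σ | 8082.12 |  |  | 509052.04 | 276767.08
X̄ = 509052.04 / 8082.12 = 62.98 mm
Ȳ = 276767.08 / 8082.12 = 34.24 mm

X̄ = 62.98 mm, Ȳ = 34.24 mm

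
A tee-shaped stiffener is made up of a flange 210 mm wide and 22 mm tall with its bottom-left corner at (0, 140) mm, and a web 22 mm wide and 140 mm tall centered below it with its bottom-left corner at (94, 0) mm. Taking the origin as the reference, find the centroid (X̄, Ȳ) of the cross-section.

web: A = 22 × 140 = 3080.00, centroid at (105.00, 70.00).
flange: A = 210 × 22 = 4620.00, centroid at (105.00, 151.00).
ΣA = 7700.00 mm², ΣAX̄ = 808500.00 mm³, ΣAȲ = 913220.00 mm³.
X̄ = 808500.00/7700.00 = 105.00 mm; Ȳ = 913220.00/7700.00 = 118.60 mm.

X̄ = 105.00 mm, Ȳ = 118.60 mm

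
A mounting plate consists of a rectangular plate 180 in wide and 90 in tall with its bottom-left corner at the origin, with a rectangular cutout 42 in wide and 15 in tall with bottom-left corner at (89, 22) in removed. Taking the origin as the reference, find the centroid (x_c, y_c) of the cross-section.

plate: A = 180 × 90 = 16200.00, centroid at (90.00, 45.00).
hole: A = −(42 × 15) = -630.00, centroid at (110.00, 29.50).
ΣA = 15570.00 in²
ΣAx_c = (16200.00)(90.00) + (-630.00)(110.00) = 1388700.00 in³
ΣAy_c = (16200.00)(45.00) + (-630.00)(29.50) = 710415.00 in³
x_c = 1388700.00 / 15570.00 = 89.19 in
y_c = 710415.00 / 15570.00 = 45.63 in

x_c = 89.19 in, y_c = 45.63 in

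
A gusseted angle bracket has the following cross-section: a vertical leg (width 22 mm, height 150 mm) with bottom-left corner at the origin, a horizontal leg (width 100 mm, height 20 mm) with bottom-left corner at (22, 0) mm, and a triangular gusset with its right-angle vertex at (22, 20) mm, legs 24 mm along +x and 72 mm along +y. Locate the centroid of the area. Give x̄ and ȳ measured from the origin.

x̄ = 33.46 mm, ȳ = 49.56 mm

vertical leg: A = 22 × 150 = 3300.00, centroid at (11.00, 75.00).
horizontal leg: A = 100 × 20 = 2000.00, centroid at (72.00, 10.00).
gusset: A = ½·24·72 = 864.00, centroid at (30.00, 44.00).
ΣA = 6164.00 mm²
ΣAx̄ = (3300.00)(11.00) + (2000.00)(72.00) + (864.00)(30.00) = 206220.00 mm³
ΣAȳ = (3300.00)(75.00) + (2000.00)(10.00) + (864.00)(44.00) = 305516.00 mm³
x̄ = 206220.00 / 6164.00 = 33.46 mm
ȳ = 305516.00 / 6164.00 = 49.56 mm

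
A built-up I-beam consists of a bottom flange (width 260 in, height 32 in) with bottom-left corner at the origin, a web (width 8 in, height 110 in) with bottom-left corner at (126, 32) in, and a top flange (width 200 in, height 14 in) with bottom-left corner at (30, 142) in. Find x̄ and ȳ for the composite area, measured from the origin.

x̄ = 130.00 in, ȳ = 52.24 in

bottom flange: A = 260 × 32 = 8320.00, centroid at (130.00, 16.00).
web: A = 8 × 110 = 880.00, centroid at (130.00, 87.00).
top flange: A = 200 × 14 = 2800.00, centroid at (130.00, 149.00).
ΣA = 12000.00 in²
ΣAx̄ = (8320.00)(130.00) + (880.00)(130.00) + (2800.00)(130.00) = 1560000.00 in³
ΣAȳ = (8320.00)(16.00) + (880.00)(87.00) + (2800.00)(149.00) = 626880.00 in³
x̄ = 1560000.00 / 12000.00 = 130.00 in
ȳ = 626880.00 / 12000.00 = 52.24 in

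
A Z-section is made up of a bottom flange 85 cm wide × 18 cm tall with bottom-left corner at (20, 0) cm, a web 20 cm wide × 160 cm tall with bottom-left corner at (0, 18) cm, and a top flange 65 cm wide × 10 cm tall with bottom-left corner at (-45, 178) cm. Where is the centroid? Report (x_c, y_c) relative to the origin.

bottom flange: A = 85 × 18 = 1530.00, centroid at (62.50, 9.00).
web: A = 20 × 160 = 3200.00, centroid at (10.00, 98.00).
top flange: A = 65 × 10 = 650.00, centroid at (-12.50, 183.00).
ΣA = 5380.00 cm²
ΣAx_c = (1530.00)(62.50) + (3200.00)(10.00) + (650.00)(-12.50) = 119500.00 cm³
ΣAy_c = (1530.00)(9.00) + (3200.00)(98.00) + (650.00)(183.00) = 446320.00 cm³
x_c = 119500.00 / 5380.00 = 22.21 cm
y_c = 446320.00 / 5380.00 = 82.96 cm

x_c = 22.21 cm, y_c = 82.96 cm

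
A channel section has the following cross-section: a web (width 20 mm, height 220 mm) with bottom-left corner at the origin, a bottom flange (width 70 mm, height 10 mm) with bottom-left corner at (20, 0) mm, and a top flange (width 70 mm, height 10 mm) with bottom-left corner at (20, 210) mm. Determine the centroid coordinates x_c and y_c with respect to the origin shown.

x_c = 20.86 mm, y_c = 110.00 mm

Part | A | x̄ᵢ | ȳᵢ | A·x̄ᵢ | A·ȳᵢ
web | 4400.00 | 10.00 | 110.00 | 44000.00 | 484000.00
bottom flange | 700.00 | 55.00 | 5.00 | 38500.00 | 3500.00
top flange | 700.00 | 55.00 | 215.00 | 38500.00 | 150500.00
Σ | 5800.00 |  |  | 121000.00 | 638000.00
x_c = 121000.00 / 5800.00 = 20.86 mm
y_c = 638000.00 / 5800.00 = 110.00 mm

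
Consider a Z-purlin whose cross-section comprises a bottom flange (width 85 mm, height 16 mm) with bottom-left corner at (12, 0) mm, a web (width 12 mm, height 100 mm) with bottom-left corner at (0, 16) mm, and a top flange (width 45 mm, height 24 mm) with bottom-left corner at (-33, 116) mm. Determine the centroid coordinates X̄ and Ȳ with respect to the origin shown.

X̄ = 19.23 mm, Ȳ = 62.73 mm

bottom flange: A = 85 × 16 = 1360.00, centroid at (54.50, 8.00).
web: A = 12 × 100 = 1200.00, centroid at (6.00, 66.00).
top flange: A = 45 × 24 = 1080.00, centroid at (-10.50, 128.00).
ΣA = 3640.00 mm²
ΣAX̄ = (1360.00)(54.50) + (1200.00)(6.00) + (1080.00)(-10.50) = 69980.00 mm³
ΣAȲ = (1360.00)(8.00) + (1200.00)(66.00) + (1080.00)(128.00) = 228320.00 mm³
X̄ = 69980.00 / 3640.00 = 19.23 mm
Ȳ = 228320.00 / 3640.00 = 62.73 mm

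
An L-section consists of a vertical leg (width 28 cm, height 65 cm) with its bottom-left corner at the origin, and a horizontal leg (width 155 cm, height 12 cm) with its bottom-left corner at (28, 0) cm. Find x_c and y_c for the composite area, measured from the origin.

Part | A | x̄ᵢ | ȳᵢ | A·x̄ᵢ | A·ȳᵢ
vertical leg | 1820.00 | 14.00 | 32.50 | 25480.00 | 59150.00
horizontal leg | 1860.00 | 105.50 | 6.00 | 196230.00 | 11160.00
Σ | 3680.00 |  |  | 221710.00 | 70310.00
x_c = 221710.00 / 3680.00 = 60.25 cm
y_c = 70310.00 / 3680.00 = 19.11 cm

x_c = 60.25 cm, y_c = 19.11 cm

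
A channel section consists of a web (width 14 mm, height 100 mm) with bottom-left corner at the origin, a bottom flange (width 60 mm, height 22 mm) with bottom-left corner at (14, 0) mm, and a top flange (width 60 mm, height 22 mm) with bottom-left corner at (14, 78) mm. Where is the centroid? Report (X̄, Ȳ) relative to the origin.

X̄ = 31.18 mm, Ȳ = 50.00 mm

web: A = 14 × 100 = 1400.00, centroid at (7.00, 50.00).
bottom flange: A = 60 × 22 = 1320.00, centroid at (44.00, 11.00).
top flange: A = 60 × 22 = 1320.00, centroid at (44.00, 89.00).
ΣA = 4040.00 mm², ΣAX̄ = 125960.00 mm³, ΣAȲ = 202000.00 mm³.
X̄ = 125960.00/4040.00 = 31.18 mm; Ȳ = 202000.00/4040.00 = 50.00 mm.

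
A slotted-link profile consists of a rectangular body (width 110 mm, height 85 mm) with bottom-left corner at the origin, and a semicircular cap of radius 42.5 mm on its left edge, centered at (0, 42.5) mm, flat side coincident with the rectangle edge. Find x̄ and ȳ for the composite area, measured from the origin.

x̄ = 38.00 mm, ȳ = 42.50 mm

Part | A | x̄ᵢ | ȳᵢ | A·x̄ᵢ | A·ȳᵢ
rectangular body | 9350.00 | 55.00 | 42.50 | 514250.00 | 397375.00
semicircular end | 2837.25 | -18.04 | 42.50 | -51177.08 | 120583.16
Σ | 12187.25 |  |  | 463072.92 | 517958.16
x̄ = 463072.92 / 12187.25 = 38.00 mm
ȳ = 517958.16 / 12187.25 = 42.50 mm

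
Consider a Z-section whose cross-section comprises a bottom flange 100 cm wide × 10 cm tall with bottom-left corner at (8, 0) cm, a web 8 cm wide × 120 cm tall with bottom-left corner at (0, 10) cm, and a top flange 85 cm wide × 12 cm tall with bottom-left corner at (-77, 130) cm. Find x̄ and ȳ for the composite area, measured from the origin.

x̄ = 8.94 cm, ȳ = 70.78 cm

bottom flange: A = 100 × 10 = 1000.00, centroid at (58.00, 5.00).
web: A = 8 × 120 = 960.00, centroid at (4.00, 70.00).
top flange: A = 85 × 12 = 1020.00, centroid at (-34.50, 136.00).
ΣA = 2980.00 cm², ΣAx̄ = 26650.00 cm³, ΣAȳ = 210920.00 cm³.
x̄ = 26650.00/2980.00 = 8.94 cm; ȳ = 210920.00/2980.00 = 70.78 cm.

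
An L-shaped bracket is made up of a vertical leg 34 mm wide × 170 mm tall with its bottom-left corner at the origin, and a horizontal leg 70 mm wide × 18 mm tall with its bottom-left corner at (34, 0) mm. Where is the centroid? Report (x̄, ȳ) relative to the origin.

x̄ = 26.31 mm, ȳ = 71.40 mm

vertical leg: A = 34 × 170 = 5780.00, centroid at (17.00, 85.00).
horizontal leg: A = 70 × 18 = 1260.00, centroid at (69.00, 9.00).
ΣA = 7040.00 mm²
ΣAx̄ = (5780.00)(17.00) + (1260.00)(69.00) = 185200.00 mm³
ΣAȳ = (5780.00)(85.00) + (1260.00)(9.00) = 502640.00 mm³
x̄ = 185200.00 / 7040.00 = 26.31 mm
ȳ = 502640.00 / 7040.00 = 71.40 mm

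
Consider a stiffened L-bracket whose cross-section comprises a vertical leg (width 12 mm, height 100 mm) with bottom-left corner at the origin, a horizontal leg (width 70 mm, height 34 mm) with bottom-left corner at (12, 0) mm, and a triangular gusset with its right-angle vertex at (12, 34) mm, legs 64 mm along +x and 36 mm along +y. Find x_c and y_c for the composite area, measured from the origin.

x_c = 33.28 mm, y_c = 32.43 mm

vertical leg: A = 12 × 100 = 1200.00, centroid at (6.00, 50.00).
horizontal leg: A = 70 × 34 = 2380.00, centroid at (47.00, 17.00).
gusset: A = ½·64·36 = 1152.00, centroid at (33.33, 46.00).
ΣA = 4732.00 mm², ΣAx_c = 157460.00 mm³, ΣAy_c = 153452.00 mm³.
x_c = 157460.00/4732.00 = 33.28 mm; y_c = 153452.00/4732.00 = 32.43 mm.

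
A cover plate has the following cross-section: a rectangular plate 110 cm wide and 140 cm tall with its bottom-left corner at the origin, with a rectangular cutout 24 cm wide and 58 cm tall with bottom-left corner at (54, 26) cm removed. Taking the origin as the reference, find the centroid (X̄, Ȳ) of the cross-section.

Part | A | x̄ᵢ | ȳᵢ | A·x̄ᵢ | A·ȳᵢ
plate | 15400.00 | 55.00 | 70.00 | 847000.00 | 1078000.00
hole | -1392.00 | 66.00 | 55.00 | -91872.00 | -76560.00
Σ | 14008.00 |  |  | 755128.00 | 1001440.00
X̄ = 755128.00 / 14008.00 = 53.91 cm
Ȳ = 1001440.00 / 14008.00 = 71.49 cm

X̄ = 53.91 cm, Ȳ = 71.49 cm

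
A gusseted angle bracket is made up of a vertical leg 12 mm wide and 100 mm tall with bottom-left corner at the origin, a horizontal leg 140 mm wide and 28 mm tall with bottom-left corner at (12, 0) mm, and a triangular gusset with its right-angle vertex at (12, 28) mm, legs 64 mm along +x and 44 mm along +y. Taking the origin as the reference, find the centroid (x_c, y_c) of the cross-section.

x_c = 57.53 mm, y_c = 26.80 mm

Part | A | x̄ᵢ | ȳᵢ | A·x̄ᵢ | A·ȳᵢ
vertical leg | 1200.00 | 6.00 | 50.00 | 7200.00 | 60000.00
horizontal leg | 3920.00 | 82.00 | 14.00 | 321440.00 | 54880.00
gusset | 1408.00 | 33.33 | 42.67 | 46933.33 | 60074.67
Σ | 6528.00 |  |  | 375573.33 | 174954.67
x_c = 375573.33 / 6528.00 = 57.53 mm
y_c = 174954.67 / 6528.00 = 26.80 mm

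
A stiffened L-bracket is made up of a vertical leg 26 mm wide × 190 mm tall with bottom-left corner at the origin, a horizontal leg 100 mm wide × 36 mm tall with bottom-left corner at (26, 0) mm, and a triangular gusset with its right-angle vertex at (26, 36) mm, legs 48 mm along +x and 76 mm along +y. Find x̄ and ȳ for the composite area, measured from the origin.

x̄ = 39.99 mm, ȳ = 62.33 mm

Part | A | x̄ᵢ | ȳᵢ | A·x̄ᵢ | A·ȳᵢ
vertical leg | 4940.00 | 13.00 | 95.00 | 64220.00 | 469300.00
horizontal leg | 3600.00 | 76.00 | 18.00 | 273600.00 | 64800.00
gusset | 1824.00 | 42.00 | 61.33 | 76608.00 | 111872.00
Σ | 10364.00 |  |  | 414428.00 | 645972.00
x̄ = 414428.00 / 10364.00 = 39.99 mm
ȳ = 645972.00 / 10364.00 = 62.33 mm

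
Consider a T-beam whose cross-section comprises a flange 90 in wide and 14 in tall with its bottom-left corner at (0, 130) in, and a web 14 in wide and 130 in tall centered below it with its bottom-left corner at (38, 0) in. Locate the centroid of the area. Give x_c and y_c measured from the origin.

x_c = 45.00 in, y_c = 94.45 in

web: A = 14 × 130 = 1820.00, centroid at (45.00, 65.00).
flange: A = 90 × 14 = 1260.00, centroid at (45.00, 137.00).
ΣA = 3080.00 in²
ΣAx_c = (1820.00)(45.00) + (1260.00)(45.00) = 138600.00 in³
ΣAy_c = (1820.00)(65.00) + (1260.00)(137.00) = 290920.00 in³
x_c = 138600.00 / 3080.00 = 45.00 in
y_c = 290920.00 / 3080.00 = 94.45 in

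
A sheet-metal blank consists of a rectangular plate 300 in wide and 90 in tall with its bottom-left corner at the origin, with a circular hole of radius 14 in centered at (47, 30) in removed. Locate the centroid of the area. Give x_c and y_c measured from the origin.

Part | A | x̄ᵢ | ȳᵢ | A·x̄ᵢ | A·ȳᵢ
plate | 27000.00 | 150.00 | 45.00 | 4050000.00 | 1215000.00
hole | -615.75 | 47.00 | 30.00 | -28940.35 | -18472.56
Σ | 26384.25 |  |  | 4021059.65 | 1196527.44
x_c = 4021059.65 / 26384.25 = 152.40 in
y_c = 1196527.44 / 26384.25 = 45.35 in

x_c = 152.40 in, y_c = 45.35 in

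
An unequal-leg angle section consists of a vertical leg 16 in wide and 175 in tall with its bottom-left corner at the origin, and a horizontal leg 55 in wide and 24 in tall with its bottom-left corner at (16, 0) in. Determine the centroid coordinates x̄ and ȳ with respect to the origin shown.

x̄ = 19.37 in, ȳ = 63.31 in

Part | A | x̄ᵢ | ȳᵢ | A·x̄ᵢ | A·ȳᵢ
vertical leg | 2800.00 | 8.00 | 87.50 | 22400.00 | 245000.00
horizontal leg | 1320.00 | 43.50 | 12.00 | 57420.00 | 15840.00
Σ | 4120.00 |  |  | 79820.00 | 260840.00
x̄ = 79820.00 / 4120.00 = 19.37 in
ȳ = 260840.00 / 4120.00 = 63.31 in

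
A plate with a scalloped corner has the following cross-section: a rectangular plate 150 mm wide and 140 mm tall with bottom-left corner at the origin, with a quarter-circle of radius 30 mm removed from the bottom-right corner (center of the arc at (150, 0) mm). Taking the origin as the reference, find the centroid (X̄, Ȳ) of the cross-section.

Part | A | x̄ᵢ | ȳᵢ | A·x̄ᵢ | A·ȳᵢ
plate | 21000.00 | 75.00 | 70.00 | 1575000.00 | 1470000.00
removed quarter-circle | -706.86 | 137.27 | 12.73 | -97028.75 | -9000.00
Σ | 20293.14 |  |  | 1477971.25 | 1461000.00
X̄ = 1477971.25 / 20293.14 = 72.83 mm
Ȳ = 1461000.00 / 20293.14 = 71.99 mm

X̄ = 72.83 mm, Ȳ = 71.99 mm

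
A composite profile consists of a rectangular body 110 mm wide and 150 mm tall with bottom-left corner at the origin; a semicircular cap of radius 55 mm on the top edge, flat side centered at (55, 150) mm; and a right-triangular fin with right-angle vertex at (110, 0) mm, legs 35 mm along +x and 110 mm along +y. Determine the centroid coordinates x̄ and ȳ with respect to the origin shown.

x̄ = 60.54 mm, ȳ = 91.98 mm

rectangular body: A = 110 × 150 = 16500.00, centroid at (55.00, 75.00).
semicircular top: A = ½π·55² = 4751.66, centroid at (55.00, 173.34).
triangular fin: A = ½·35·110 = 1925.00, centroid at (121.67, 36.67).
ΣA = 23176.66 mm², ΣAx̄ = 1403049.57 mm³, ΣAȳ = 2131748.83 mm³.
x̄ = 1403049.57/23176.66 = 60.54 mm; ȳ = 2131748.83/23176.66 = 91.98 mm.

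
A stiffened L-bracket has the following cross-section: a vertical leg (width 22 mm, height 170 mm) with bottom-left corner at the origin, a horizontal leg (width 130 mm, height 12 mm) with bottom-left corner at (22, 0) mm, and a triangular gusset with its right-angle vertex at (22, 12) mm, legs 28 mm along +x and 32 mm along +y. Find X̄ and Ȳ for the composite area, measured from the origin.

vertical leg: A = 22 × 170 = 3740.00, centroid at (11.00, 85.00).
horizontal leg: A = 130 × 12 = 1560.00, centroid at (87.00, 6.00).
gusset: A = ½·28·32 = 448.00, centroid at (31.33, 22.67).
ΣA = 5748.00 mm², ΣAX̄ = 190897.33 mm³, ΣAȲ = 337414.67 mm³.
X̄ = 190897.33/5748.00 = 33.21 mm; Ȳ = 337414.67/5748.00 = 58.70 mm.

X̄ = 33.21 mm, Ȳ = 58.70 mm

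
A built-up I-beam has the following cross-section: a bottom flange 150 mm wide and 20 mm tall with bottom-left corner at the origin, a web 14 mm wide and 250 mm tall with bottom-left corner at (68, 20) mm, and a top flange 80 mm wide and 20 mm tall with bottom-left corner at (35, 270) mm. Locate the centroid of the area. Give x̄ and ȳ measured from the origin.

bottom flange: A = 150 × 20 = 3000.00, centroid at (75.00, 10.00).
web: A = 14 × 250 = 3500.00, centroid at (75.00, 145.00).
top flange: A = 80 × 20 = 1600.00, centroid at (75.00, 280.00).
ΣA = 8100.00 mm², ΣAx̄ = 607500.00 mm³, ΣAȳ = 985500.00 mm³.
x̄ = 607500.00/8100.00 = 75.00 mm; ȳ = 985500.00/8100.00 = 121.67 mm.

x̄ = 75.00 mm, ȳ = 121.67 mm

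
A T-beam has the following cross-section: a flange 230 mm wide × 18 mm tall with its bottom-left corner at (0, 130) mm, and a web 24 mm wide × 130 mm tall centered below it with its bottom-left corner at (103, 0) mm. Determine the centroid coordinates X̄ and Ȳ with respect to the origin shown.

X̄ = 115.00 mm, Ȳ = 107.20 mm

web: A = 24 × 130 = 3120.00, centroid at (115.00, 65.00).
flange: A = 230 × 18 = 4140.00, centroid at (115.00, 139.00).
ΣA = 7260.00 mm²
ΣAX̄ = (3120.00)(115.00) + (4140.00)(115.00) = 834900.00 mm³
ΣAȲ = (3120.00)(65.00) + (4140.00)(139.00) = 778260.00 mm³
X̄ = 834900.00 / 7260.00 = 115.00 mm
Ȳ = 778260.00 / 7260.00 = 107.20 mm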